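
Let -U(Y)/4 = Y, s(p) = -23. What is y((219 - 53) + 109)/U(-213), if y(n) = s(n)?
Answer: -23/852 ≈ -0.026995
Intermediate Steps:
U(Y) = -4*Y
y(n) = -23
y((219 - 53) + 109)/U(-213) = -23/((-4*(-213))) = -23/852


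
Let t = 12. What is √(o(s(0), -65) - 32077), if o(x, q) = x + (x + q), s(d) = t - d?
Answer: I*√32118 ≈ 179.21*I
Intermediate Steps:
s(d) = 12 - d
o(x, q) = q + 2*x (o(x, q) = x + (q + x) = q + 2*x)
√(o(s(0), -65) - 32077) = √((-65 + 2*(12 - 1*0)) - 32077) = √((-65 + 2*(12 + 0)) - 32077) = √((-65 + 2*12) - 32077) = √((-65 + 24) - 32077) = √(-41 - 32077) = √(-32118) = I*√32118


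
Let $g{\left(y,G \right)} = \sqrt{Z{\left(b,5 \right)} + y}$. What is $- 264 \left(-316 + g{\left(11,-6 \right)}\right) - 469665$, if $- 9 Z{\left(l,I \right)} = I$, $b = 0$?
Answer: $-386241 - 88 \sqrt{94} \approx -3.8709 \cdot 10^{5}$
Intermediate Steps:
$Z{\left(l,I \right)} = - \frac{I}{9}$
$g{\left(y,G \right)} = \sqrt{- \frac{5}{9} + y}$ ($g{\left(y,G \right)} = \sqrt{\left(- \frac{1}{9}\right) 5 + y} = \sqrt{- \frac{5}{9} + y}$)
$- 264 \left(-316 + g{\left(11,-6 \right)}\right) - 469665 = - 264 \left(-316 + \frac{\sqrt{-5 + 9 \cdot 11}}{3}\right) - 469665 = - 264 \left(-316 + \frac{\sqrt{-5 + 99}}{3}\right) - 469665 = - 264 \left(-316 + \frac{\sqrt{94}}{3}\right) - 469665 = \left(83424 - 88 \sqrt{94}\right) - 469665 = -386241 - 88 \sqrt{94}$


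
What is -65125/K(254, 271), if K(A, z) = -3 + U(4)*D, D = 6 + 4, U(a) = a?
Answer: -65125/37 ≈ -1760.1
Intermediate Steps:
D = 10
K(A, z) = 37 (K(A, z) = -3 + 4*10 = -3 + 40 = 37)
-65125/K(254, 271) = -65125/37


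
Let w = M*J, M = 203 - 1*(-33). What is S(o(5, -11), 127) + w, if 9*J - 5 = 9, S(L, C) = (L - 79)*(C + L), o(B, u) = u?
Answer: -90656/9 ≈ -10073.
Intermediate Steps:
S(L, C) = (-79 + L)*(C + L)
J = 14/9 (J = 5/9 + (⅑)*9 = 5/9 + 1 = 14/9 ≈ 1.5556)
M = 236 (M = 203 + 33 = 236)
w = 3304/9 (w = 236*(14/9) = 3304/9 ≈ 367.11)
S(o(5, -11), 127) + w = ((-11)² - 79*127 - 79*(-11) + 127*(-11)) + 3304/9 = (121 - 10033 + 869 - 1397) + 3304/9 = -10440 + 3304/9 = -90656/9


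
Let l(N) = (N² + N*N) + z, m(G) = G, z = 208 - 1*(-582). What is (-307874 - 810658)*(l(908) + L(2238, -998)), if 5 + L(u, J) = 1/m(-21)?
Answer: -12916797096368/7 ≈ -1.8453e+12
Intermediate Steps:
z = 790 (z = 208 + 582 = 790)
l(N) = 790 + 2*N² (l(N) = (N² + N*N) + 790 = (N² + N²) + 790 = 2*N² + 790 = 790 + 2*N²)
L(u, J) = -106/21 (L(u, J) = -5 + 1/(-21) = -5 - 1/21 = -106/21)
(-307874 - 810658)*(l(908) + L(2238, -998)) = (-307874 - 810658)*((790 + 2*908²) - 106/21) = -1118532*((790 + 2*824464) - 106/21) = -1118532*((790 + 1648928) - 106/21) = -1118532*(1649718 - 106/21) = -1118532*34643972/21 = -12916797096368/7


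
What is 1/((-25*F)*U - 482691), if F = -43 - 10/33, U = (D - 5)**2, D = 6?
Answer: -33/15893078 ≈ -2.0764e-6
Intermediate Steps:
U = 1 (U = (6 - 5)**2 = 1**2 = 1)
F = -1429/33 (F = -43 - 10/33 = -1429/33 ≈ -43.303)
1/((-25*F)*U - 482691) = 1/(-25*(-1429/33)*1 - 482691) = 1/((35725/33)*1 - 482691) = 1/(35725/33 - 482691) = 1/(-15893078/33) = -33/15893078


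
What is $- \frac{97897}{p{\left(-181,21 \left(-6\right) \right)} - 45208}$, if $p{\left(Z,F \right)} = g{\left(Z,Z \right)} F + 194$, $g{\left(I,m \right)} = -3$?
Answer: $\frac{97897}{44636} \approx 2.1932$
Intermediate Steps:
$p{\left(Z,F \right)} = 194 - 3 F$ ($p{\left(Z,F \right)} = - 3 F + 194 = 194 - 3 F$)
$- \frac{97897}{p{\left(-181,21 \left(-6\right) \right)} - 45208} = - \frac{97897}{\left(194 - 3 \cdot 21 \left(-6\right)\right) - 45208} = - \frac{97897}{\left(194 - -378\right) - 45208} = - \frac{97897}{\left(194 + 378\right) - 45208} = - \frac{97897}{572 - 45208} = - \frac{97897}{-44636} = \left(-97897\right) \left(- \frac{1}{44636}\right) = \frac{97897}{44636}$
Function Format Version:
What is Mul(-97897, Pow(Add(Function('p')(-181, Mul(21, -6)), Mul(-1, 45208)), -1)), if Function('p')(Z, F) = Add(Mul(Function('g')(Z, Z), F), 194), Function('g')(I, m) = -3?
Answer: Rational(97897, 44636) ≈ 2.1932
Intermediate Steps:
Function('p')(Z, F) = Add(194, Mul(-3, F)) (Function('p')(Z, F) = Add(Mul(-3, F), 194) = Add(194, Mul(-3, F)))
Mul(-97897, Pow(Add(Function('p')(-181, Mul(21, -6)), Mul(-1, 45208)), -1)) = Mul(-97897, Pow(Add(Add(194, Mul(-3, Mul(21, -6))), Mul(-1, 45208)), -1)) = Mul(-97897, Pow(Add(Add(194, Mul(-3, -126)), -45208), -1)) = Mul(-97897, Pow(Add(Add(194, 378), -45208), -1)) = Mul(-97897, Pow(Add(572, -45208), -1)) = Mul(-97897, Pow(-44636, -1)) = Mul(-97897, Rational(-1, 44636)) = Rational(97897, 44636)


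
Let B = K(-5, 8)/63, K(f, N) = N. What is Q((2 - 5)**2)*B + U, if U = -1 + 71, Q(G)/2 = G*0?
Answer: 70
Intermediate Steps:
B = 8/63 ≈ 0.12698
Q(G) = 0 (Q(G) = 2*(G*0) = 2*0 = 0)
U = 70
Q((2 - 5)**2)*B + U = 0*(8/63) + 70 = 0 + 70 = 70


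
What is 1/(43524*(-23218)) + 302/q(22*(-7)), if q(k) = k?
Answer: -152591575109/77811597864 ≈ -1.9610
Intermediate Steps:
1/(43524*(-23218)) + 302/q(22*(-7)) = 1/(43524*(-23218)) + 302/((22*(-7))) = (1/43524)*(-1/23218) + 302/(-154) = -1/1010540232 + 302*(-1/154) = -1/1010540232 - 151/77 = -152591575109/77811597864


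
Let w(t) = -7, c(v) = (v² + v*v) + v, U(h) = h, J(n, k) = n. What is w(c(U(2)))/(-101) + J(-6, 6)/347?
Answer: 1823/35047 ≈ 0.052016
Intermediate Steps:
c(v) = v + 2*v² (c(v) = (v² + v²) + v = 2*v² + v = v + 2*v²)
w(c(U(2)))/(-101) + J(-6, 6)/347 = -7/(-101) - 6/347 = -7*(-1/101) - 6*1/347 = 7/101 - 6/347 = 1823/35047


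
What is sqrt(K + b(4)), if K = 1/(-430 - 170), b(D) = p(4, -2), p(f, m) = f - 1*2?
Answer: sqrt(7194)/60 ≈ 1.4136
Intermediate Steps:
p(f, m) = -2 + f (p(f, m) = f - 2 = -2 + f)
b(D) = 2 (b(D) = -2 + 4 = 2)
K = -1/600 (K = 1/(-600) = -1/600 ≈ -0.0016667)
sqrt(K + b(4)) = sqrt(-1/600 + 2) = sqrt(1199/600) = sqrt(7194)/60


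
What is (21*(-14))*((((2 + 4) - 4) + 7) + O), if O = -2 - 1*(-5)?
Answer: -3528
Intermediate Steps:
O = 3 (O = -2 + 5 = 3)
(21*(-14))*((((2 + 4) - 4) + 7) + O) = (21*(-14))*((((2 + 4) - 4) + 7) + 3) = -294*(((6 - 4) + 7) + 3) = -294*((2 + 7) + 3) = -294*(9 + 3) = -294*12 = -3528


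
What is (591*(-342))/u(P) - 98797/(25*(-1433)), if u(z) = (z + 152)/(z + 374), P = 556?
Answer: -561173271352/2113675 ≈ -2.6550e+5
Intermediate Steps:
u(z) = (152 + z)/(374 + z)
(591*(-342))/u(P) - 98797/(25*(-1433)) = (591*(-342))/(((152 + 556)/(374 + 556))) - 98797/(25*(-1433)) = -202122/(708/930) - 98797/(-35825) = -202122/((1/930)*708) - 98797*(-1/35825) = -202122/118/155 + 98797/35825 = -202122*155/118 + 98797/35825 = -15664455/59 + 98797/35825 = -561173271352/2113675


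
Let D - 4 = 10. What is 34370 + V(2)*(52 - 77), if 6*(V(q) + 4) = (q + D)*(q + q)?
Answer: 102610/3 ≈ 34203.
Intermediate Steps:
D = 14 (D = 4 + 10 = 14)
V(q) = -4 + q*(14 + q)/3 (V(q) = -4 + ((q + 14)*(q + q))/6 = -4 + ((14 + q)*(2*q))/6 = -4 + (2*q*(14 + q))/6 = -4 + q*(14 + q)/3)
34370 + V(2)*(52 - 77) = 34370 + (-4 + (⅓)*2² + (14/3)*2)*(52 - 77) = 34370 + (-4 + (⅓)*4 + 28/3)*(-25) = 34370 + (-4 + 4/3 + 28/3)*(-25) = 34370 + (20/3)*(-25) = 34370 - 500/3 = 102610/3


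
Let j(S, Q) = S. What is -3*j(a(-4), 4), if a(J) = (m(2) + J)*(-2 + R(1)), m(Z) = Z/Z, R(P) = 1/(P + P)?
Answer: -27/2 ≈ -13.500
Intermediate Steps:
R(P) = 1/(2*P)
m(Z) = 1
a(J) = -3/2 - 3*J/2 (a(J) = (1 + J)*(-2 + (1/2)/1) = (1 + J)*(-2 + (1/2)*1) = (1 + J)*(-2 + 1/2) = (1 + J)*(-3/2) = -3/2 - 3*J/2)
-3*j(a(-4), 4) = -3*(-3/2 - 3/2*(-4)) = -3*(-3/2 + 6) = -3*9/2 = -27/2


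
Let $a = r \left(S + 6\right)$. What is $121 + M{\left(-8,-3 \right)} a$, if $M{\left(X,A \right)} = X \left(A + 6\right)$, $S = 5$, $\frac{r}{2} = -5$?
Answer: $2761$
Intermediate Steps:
$r = -10$ ($r = 2 \left(-5\right) = -10$)
$a = -110$ ($a = - 10 \left(5 + 6\right) = \left(-10\right) 11 = -110$)
$M{\left(X,A \right)} = X \left(6 + A\right)$
$121 + M{\left(-8,-3 \right)} a = 121 + - 8 \left(6 - 3\right) \left(-110\right) = 121 + \left(-8\right) 3 \left(-110\right) = 121 - -2640 = 121 + 2640 = 2761$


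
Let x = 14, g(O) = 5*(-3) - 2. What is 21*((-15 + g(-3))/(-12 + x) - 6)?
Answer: -462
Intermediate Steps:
g(O) = -17 (g(O) = -15 - 2 = -17)
21*((-15 + g(-3))/(-12 + x) - 6) = 21*((-15 - 17)/(-12 + 14) - 6) = 21*(-32/2 - 6) = 21*(-32*½ - 6) = 21*(-16 - 6) = 21*(-22) = -462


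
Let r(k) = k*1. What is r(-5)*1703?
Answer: -8515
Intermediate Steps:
r(k) = k
r(-5)*1703 = -5*1703 = -8515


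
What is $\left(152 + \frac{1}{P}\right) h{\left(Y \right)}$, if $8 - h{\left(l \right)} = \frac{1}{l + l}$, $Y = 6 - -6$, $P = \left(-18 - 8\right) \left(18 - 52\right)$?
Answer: $\frac{25664479}{21216} \approx 1209.7$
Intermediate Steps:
$P = 884$ ($P = \left(-26\right) \left(-34\right) = 884$)
$Y = 12$ ($Y = 6 + 6 = 12$)
$h{\left(l \right)} = 8 - \frac{1}{2 l}$ ($h{\left(l \right)} = 8 - \frac{1}{l + l} = 8 - \frac{1}{2 l}$)
$\left(152 + \frac{1}{P}\right) h{\left(Y \right)} = \left(152 + \frac{1}{884}\right) \left(8 - \frac{1}{2 \cdot 12}\right) = \left(152 + \frac{1}{884}\right) \left(8 - \frac{1}{24}\right) = \frac{134369 \left(8 - \frac{1}{24}\right)}{884} = \frac{134369}{884} \cdot \frac{191}{24} = \frac{25664479}{21216}$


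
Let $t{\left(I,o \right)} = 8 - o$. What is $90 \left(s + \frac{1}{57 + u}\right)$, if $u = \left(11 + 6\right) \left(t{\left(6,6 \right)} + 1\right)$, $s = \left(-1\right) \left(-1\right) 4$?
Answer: $\frac{2165}{6} \approx 360.83$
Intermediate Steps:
$s = 4$ ($s = 1 \cdot 4 = 4$)
$u = 51$ ($u = \left(11 + 6\right) \left(\left(8 - 6\right) + 1\right) = 17 \left(\left(8 - 6\right) + 1\right) = 17 \left(2 + 1\right) = 17 \cdot 3 = 51$)
$90 \left(s + \frac{1}{57 + u}\right) = 90 \left(4 + \frac{1}{57 + 51}\right) = 90 \left(4 + \frac{1}{108}\right) = 90 \cdot \frac{433}{108} = \frac{2165}{6}$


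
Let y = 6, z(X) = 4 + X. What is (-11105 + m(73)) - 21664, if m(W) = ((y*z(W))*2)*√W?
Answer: -32769 + 924*√73 ≈ -24874.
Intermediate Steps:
m(W) = √W*(48 + 12*W) (m(W) = ((6*(4 + W))*2)*√W = ((24 + 6*W)*2)*√W = (48 + 12*W)*√W = √W*(48 + 12*W))
(-11105 + m(73)) - 21664 = (-11105 + 12*√73*(4 + 73)) - 21664 = (-11105 + 12*√73*77) - 21664 = (-11105 + 924*√73) - 21664 = -32769 + 924*√73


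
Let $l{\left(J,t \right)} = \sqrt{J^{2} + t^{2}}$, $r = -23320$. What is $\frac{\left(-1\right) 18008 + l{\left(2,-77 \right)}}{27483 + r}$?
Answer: $- \frac{18008}{4163} + \frac{\sqrt{5933}}{4163} \approx -4.3072$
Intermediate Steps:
$\frac{\left(-1\right) 18008 + l{\left(2,-77 \right)}}{27483 + r} = \frac{\left(-1\right) 18008 + \sqrt{2^{2} + \left(-77\right)^{2}}}{27483 - 23320} = \frac{-18008 + \sqrt{4 + 5929}}{4163} = \left(-18008 + \sqrt{5933}\right) \frac{1}{4163} = - \frac{18008}{4163} + \frac{\sqrt{5933}}{4163}$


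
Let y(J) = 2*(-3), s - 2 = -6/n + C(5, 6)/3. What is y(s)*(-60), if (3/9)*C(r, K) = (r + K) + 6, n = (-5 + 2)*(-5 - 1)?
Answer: 360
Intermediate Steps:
n = 18 (n = -3*(-6) = 18)
C(r, K) = 18 + 3*K + 3*r (C(r, K) = 3*((r + K) + 6) = 3*((K + r) + 6) = 3*(6 + K + r) = 18 + 3*K + 3*r)
s = 56/3 (s = 2 + (-6/18 + (18 + 3*6 + 3*5)/3) = 2 + (-6*1/18 + (18 + 18 + 15)*(1/3)) = 2 + (-1/3 + 51*(1/3)) = 2 + (-1/3 + 17) = 2 + 50/3 = 56/3 ≈ 18.667)
y(J) = -6
y(s)*(-60) = -6*(-60) = 360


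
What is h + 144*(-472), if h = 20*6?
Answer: -67848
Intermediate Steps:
h = 120
h + 144*(-472) = 120 + 144*(-472) = 120 - 67968 = -67848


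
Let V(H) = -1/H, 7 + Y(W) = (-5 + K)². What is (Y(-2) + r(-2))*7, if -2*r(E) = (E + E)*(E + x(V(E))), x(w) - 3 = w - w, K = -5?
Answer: 665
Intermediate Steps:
Y(W) = 93 (Y(W) = -7 + (-5 - 5)² = -7 + (-10)² = -7 + 100 = 93)
x(w) = 3 (x(w) = 3 + (w - w) = 3 + 0 = 3)
r(E) = -E*(3 + E) (r(E) = -(E + E)*(E + 3)/2 = -2*E*(3 + E)/2 = -E*(3 + E))
(Y(-2) + r(-2))*7 = (93 - 1*(-2)*(3 - 2))*7 = (93 - 1*(-2)*1)*7 = (93 + 2)*7 = 95*7 = 665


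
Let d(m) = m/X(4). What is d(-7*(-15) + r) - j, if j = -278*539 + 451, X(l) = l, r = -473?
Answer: 149299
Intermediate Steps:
j = -149391 (j = -149842 + 451 = -149391)
d(m) = m/4
d(-7*(-15) + r) - j = (-7*(-15) - 473)/4 - 1*(-149391) = (105 - 473)/4 + 149391 = (1/4)*(-368) + 149391 = -92 + 149391 = 149299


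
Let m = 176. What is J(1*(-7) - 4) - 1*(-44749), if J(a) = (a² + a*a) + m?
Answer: 45167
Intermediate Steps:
J(a) = 176 + 2*a² (J(a) = (a² + a*a) + 176 = (a² + a²) + 176 = 2*a² + 176 = 176 + 2*a²)
J(1*(-7) - 4) - 1*(-44749) = (176 + 2*(1*(-7) - 4)²) - 1*(-44749) = (176 + 2*(-7 - 4)²) + 44749 = (176 + 2*(-11)²) + 44749 = (176 + 2*121) + 44749 = (176 + 242) + 44749 = 418 + 44749 = 45167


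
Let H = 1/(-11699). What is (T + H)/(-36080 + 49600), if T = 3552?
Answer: 41554847/158170480 ≈ 0.26272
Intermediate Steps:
H = -1/11699 ≈ -8.5477e-5
(T + H)/(-36080 + 49600) = (3552 - 1/11699)/(-36080 + 49600) = (41554847/11699)/13520 = (41554847/11699)*(1/13520) = 41554847/158170480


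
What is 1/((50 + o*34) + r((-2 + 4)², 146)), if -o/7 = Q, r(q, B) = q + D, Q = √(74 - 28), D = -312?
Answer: 129/1269530 - 119*√46/1269530 ≈ -0.00053413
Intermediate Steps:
Q = √46 ≈ 6.7823
r(q, B) = -312 + q (r(q, B) = q - 312 = -312 + q)
o = -7*√46 ≈ -47.476
1/((50 + o*34) + r((-2 + 4)², 146)) = 1/((50 - 7*√46*34) + (-312 + (-2 + 4)²)) = 1/((50 - 238*√46) + (-312 + 2²)) = 1/((50 - 238*√46) + (-312 + 4)) = 1/((50 - 238*√46) - 308) = 1/(-258 - 238*√46)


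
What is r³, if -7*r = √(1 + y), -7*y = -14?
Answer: -3*√3/343 ≈ -0.015149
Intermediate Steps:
y = 2 (y = -⅐*(-14) = 2)
r = -√3/7 (r = -√(1 + 2)/7 = -√3/7 ≈ -0.24744)
r³ = (-√3/7)³ = -3*√3/343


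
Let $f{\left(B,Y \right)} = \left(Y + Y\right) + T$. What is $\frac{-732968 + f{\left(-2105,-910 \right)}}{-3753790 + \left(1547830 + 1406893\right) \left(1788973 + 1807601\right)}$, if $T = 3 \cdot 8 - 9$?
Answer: $- \frac{734773}{10626876165212} \approx -6.9143 \cdot 10^{-8}$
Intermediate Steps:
$T = 15$ ($T = 24 - 9 = 15$)
$f{\left(B,Y \right)} = 15 + 2 Y$ ($f{\left(B,Y \right)} = \left(Y + Y\right) + 15 = 2 Y + 15 = 15 + 2 Y$)
$\frac{-732968 + f{\left(-2105,-910 \right)}}{-3753790 + \left(1547830 + 1406893\right) \left(1788973 + 1807601\right)} = \frac{-732968 + \left(15 + 2 \left(-910\right)\right)}{-3753790 + \left(1547830 + 1406893\right) \left(1788973 + 1807601\right)} = \frac{-732968 + \left(15 - 1820\right)}{-3753790 + 2954723 \cdot 3596574} = \frac{-732968 - 1805}{-3753790 + 10626879919002} = - \frac{734773}{10626876165212}$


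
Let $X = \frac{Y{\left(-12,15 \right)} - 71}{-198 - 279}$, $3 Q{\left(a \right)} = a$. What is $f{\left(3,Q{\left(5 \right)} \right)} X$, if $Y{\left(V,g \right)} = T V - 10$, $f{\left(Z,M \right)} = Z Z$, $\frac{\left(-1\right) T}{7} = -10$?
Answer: $\frac{921}{53} \approx 17.377$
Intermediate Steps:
$T = 70$ ($T = \left(-7\right) \left(-10\right) = 70$)
$Q{\left(a \right)} = \frac{a}{3}$
$f{\left(Z,M \right)} = Z^{2}$
$Y{\left(V,g \right)} = -10 + 70 V$ ($Y{\left(V,g \right)} = 70 V - 10 = -10 + 70 V$)
$X = \frac{307}{159}$ ($X = \frac{\left(-10 + 70 \left(-12\right)\right) - 71}{-198 - 279} = \frac{\left(-10 - 840\right) - 71}{-477} = \left(-850 - 71\right) \left(- \frac{1}{477}\right) = \left(-921\right) \left(- \frac{1}{477}\right) = \frac{307}{159} \approx 1.9308$)
$f{\left(3,Q{\left(5 \right)} \right)} X = 3^{2} \cdot \frac{307}{159} = 9 \cdot \frac{307}{159} = \frac{921}{53}$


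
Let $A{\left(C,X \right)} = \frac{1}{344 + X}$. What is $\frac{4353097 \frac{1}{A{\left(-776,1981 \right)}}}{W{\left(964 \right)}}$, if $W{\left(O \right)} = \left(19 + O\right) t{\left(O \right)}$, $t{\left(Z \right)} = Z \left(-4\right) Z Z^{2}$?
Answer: $- \frac{10120950525}{3395640030682112} \approx -2.9806 \cdot 10^{-6}$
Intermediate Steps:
$t{\left(Z \right)} = - 4 Z^{4}$ ($t{\left(Z \right)} = - 4 Z Z Z^{2} = - 4 Z^{2} Z^{2} = - 4 Z^{4}$)
$W{\left(O \right)} = - 4 O^{4} \left(19 + O\right)$ ($W{\left(O \right)} = \left(19 + O\right) \left(- 4 O^{4}\right) = - 4 O^{4} \left(19 + O\right)$)
$\frac{4353097 \frac{1}{A{\left(-776,1981 \right)}}}{W{\left(964 \right)}} = \frac{4353097 \frac{1}{\frac{1}{344 + 1981}}}{4 \cdot 964^{4} \left(-19 - 964\right)} = \frac{4353097 \frac{1}{\frac{1}{2325}}}{4 \cdot 863591055616 \left(-19 - 964\right)} = \frac{4353097 \frac{1}{\frac{1}{2325}}}{4 \cdot 863591055616 \left(-983\right)} = \frac{4353097 \cdot 2325}{-3395640030682112} = 10120950525 \left(- \frac{1}{3395640030682112}\right) = - \frac{10120950525}{3395640030682112}$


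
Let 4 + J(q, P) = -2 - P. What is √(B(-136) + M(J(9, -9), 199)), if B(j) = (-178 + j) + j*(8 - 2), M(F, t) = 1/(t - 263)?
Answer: I*√72321/8 ≈ 33.616*I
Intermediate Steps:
J(q, P) = -6 - P (J(q, P) = -4 + (-2 - P) = -6 - P)
M(F, t) = 1/(-263 + t)
B(j) = -178 + 7*j (B(j) = (-178 + j) + j*6 = (-178 + j) + 6*j = -178 + 7*j)
√(B(-136) + M(J(9, -9), 199)) = √((-178 + 7*(-136)) + 1/(-263 + 199)) = √((-178 - 952) + 1/(-64)) = √(-1130 - 1/64) = √(-72321/64) = I*√72321/8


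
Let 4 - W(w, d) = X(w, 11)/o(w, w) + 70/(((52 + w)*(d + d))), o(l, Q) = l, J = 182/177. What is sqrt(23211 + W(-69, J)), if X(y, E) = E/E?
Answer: sqrt(21594797453346)/30498 ≈ 152.37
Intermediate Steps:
X(y, E) = 1
J = 182/177 (J = 182*(1/177) = 182/177 ≈ 1.0282)
W(w, d) = 4 - 1/w - 35/(d*(52 + w)) (W(w, d) = 4 - (1/w + 70/(((52 + w)*(d + d)))) = 4 - (1/w + 70/(((52 + w)*(2*d)))) = 4 - (1/w + 70/((2*d*(52 + w)))) = 4 - (1/w + 70*(1/(2*d*(52 + w)))) = 4 - (1/w + 35/(d*(52 + w))) = 4 + (-1/w - 35/(d*(52 + w))) = 4 - 1/w - 35/(d*(52 + w)))
sqrt(23211 + W(-69, J)) = sqrt(23211 + (-52*182/177 - 35*(-69) + 4*(182/177)*(-69)**2 + 207*(182/177)*(-69))/((182/177)*(-69)*(52 - 69))) = sqrt(23211 + (177/182)*(-1/69)*(-9464/177 + 2415 + 4*(182/177)*4761 - 866502/59)/(-17)) = sqrt(23211 + (177/182)*(-1/69)*(-1/17)*(-9464/177 + 2415 + 1155336/59 - 866502/59)) = sqrt(23211 + (177/182)*(-1/69)*(-1/17)*(1284493/177)) = sqrt(23211 + 183499/30498) = sqrt(708072577/30498) = sqrt(21594797453346)/30498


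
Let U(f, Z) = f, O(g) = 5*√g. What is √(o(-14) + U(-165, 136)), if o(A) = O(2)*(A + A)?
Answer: √(-165 - 140*√2) ≈ 19.052*I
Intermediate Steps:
o(A) = 10*A*√2 (o(A) = (5*√2)*(A + A) = (5*√2)*(2*A) = 10*A*√2)
√(o(-14) + U(-165, 136)) = √(10*(-14)*√2 - 165) = √(-140*√2 - 165) = √(-165 - 140*√2)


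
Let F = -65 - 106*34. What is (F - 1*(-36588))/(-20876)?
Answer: -32919/20876 ≈ -1.5769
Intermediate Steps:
F = -3669 (F = -65 - 3604 = -3669)
(F - 1*(-36588))/(-20876) = (-3669 - 1*(-36588))/(-20876) = (-3669 + 36588)*(-1/20876) = 32919*(-1/20876) = -32919/20876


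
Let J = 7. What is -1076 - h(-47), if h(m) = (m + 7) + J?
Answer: -1043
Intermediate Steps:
h(m) = 14 + m (h(m) = (m + 7) + 7 = (7 + m) + 7 = 14 + m)
-1076 - h(-47) = -1076 - (14 - 47) = -1076 - 1*(-33) = -1076 + 33 = -1043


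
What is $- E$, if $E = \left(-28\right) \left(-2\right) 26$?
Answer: $-1456$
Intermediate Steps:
$E = 1456$ ($E = 56 \cdot 26 = 1456$)
$- E = \left(-1\right) 1456 = -1456$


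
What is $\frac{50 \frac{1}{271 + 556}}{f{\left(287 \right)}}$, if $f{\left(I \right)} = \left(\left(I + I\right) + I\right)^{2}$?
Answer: $\frac{50}{613072467} \approx 8.1556 \cdot 10^{-8}$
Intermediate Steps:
$f{\left(I \right)} = 9 I^{2}$ ($f{\left(I \right)} = \left(2 I + I\right)^{2} = \left(3 I\right)^{2} = 9 I^{2}$)
$\frac{50 \frac{1}{271 + 556}}{f{\left(287 \right)}} = \frac{50 \frac{1}{271 + 556}}{9 \cdot 287^{2}} = \frac{50 \cdot \frac{1}{827}}{9 \cdot 82369} = \frac{50 \cdot \frac{1}{827}}{741321} = \frac{50}{827} \cdot \frac{1}{741321} = \frac{50}{613072467}$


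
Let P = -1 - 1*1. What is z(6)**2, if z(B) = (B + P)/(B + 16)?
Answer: 4/121 ≈ 0.033058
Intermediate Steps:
P = -2 (P = -1 - 1 = -2)
z(B) = (-2 + B)/(16 + B) (z(B) = (B - 2)/(B + 16) = (-2 + B)/(16 + B))
z(6)**2 = ((-2 + 6)/(16 + 6))**2 = (4/22)**2 = ((1/22)*4)**2 = (2/11)**2 = 4/121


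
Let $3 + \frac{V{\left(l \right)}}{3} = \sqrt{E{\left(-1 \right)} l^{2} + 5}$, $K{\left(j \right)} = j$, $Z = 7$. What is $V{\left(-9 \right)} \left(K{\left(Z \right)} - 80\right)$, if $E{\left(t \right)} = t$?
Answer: $657 - 438 i \sqrt{19} \approx 657.0 - 1909.2 i$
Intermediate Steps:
$V{\left(l \right)} = -9 + 3 \sqrt{5 - l^{2}}$ ($V{\left(l \right)} = -9 + 3 \sqrt{- l^{2} + 5} = -9 + 3 \sqrt{5 - l^{2}}$)
$V{\left(-9 \right)} \left(K{\left(Z \right)} - 80\right) = \left(-9 + 3 \sqrt{5 - \left(-9\right)^{2}}\right) \left(7 - 80\right) = \left(-9 + 3 \sqrt{5 - 81}\right) \left(-73\right) = \left(-9 + 3 \sqrt{-76}\right) \left(-73\right) = \left(-9 + 3 \cdot 2 i \sqrt{19}\right) \left(-73\right) = \left(-9 + 6 i \sqrt{19}\right) \left(-73\right) = 657 - 438 i \sqrt{19}$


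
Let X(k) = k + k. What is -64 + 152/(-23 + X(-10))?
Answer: -2904/43 ≈ -67.535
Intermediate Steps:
X(k) = 2*k
-64 + 152/(-23 + X(-10)) = -64 + 152/(-23 + 2*(-10)) = -64 + 152/(-23 - 20) = -64 + 152/(-43) = -64 - 1/43*152 = -64 - 152/43 = -2904/43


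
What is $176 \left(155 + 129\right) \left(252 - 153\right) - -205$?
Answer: $4948621$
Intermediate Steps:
$176 \left(155 + 129\right) \left(252 - 153\right) - -205 = 176 \cdot 284 \cdot 99 + 205 = 176 \cdot 28116 + 205 = 4948416 + 205 = 4948621$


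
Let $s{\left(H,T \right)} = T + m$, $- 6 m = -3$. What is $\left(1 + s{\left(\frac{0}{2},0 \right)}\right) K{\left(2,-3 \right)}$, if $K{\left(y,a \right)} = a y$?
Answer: $-9$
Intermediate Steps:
$m = \frac{1}{2}$ ($m = \left(- \frac{1}{6}\right) \left(-3\right) = \frac{1}{2} \approx 0.5$)
$s{\left(H,T \right)} = \frac{1}{2} + T$ ($s{\left(H,T \right)} = T + \frac{1}{2} = \frac{1}{2} + T$)
$\left(1 + s{\left(\frac{0}{2},0 \right)}\right) K{\left(2,-3 \right)} = \left(1 + \left(\frac{1}{2} + 0\right)\right) \left(\left(-3\right) 2\right) = \left(1 + \frac{1}{2}\right) \left(-6\right) = \frac{3}{2} \left(-6\right) = -9$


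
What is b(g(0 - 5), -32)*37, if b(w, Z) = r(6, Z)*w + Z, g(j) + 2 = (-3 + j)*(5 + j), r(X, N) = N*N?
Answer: -76960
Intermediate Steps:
r(X, N) = N²
g(j) = -2 + (-3 + j)*(5 + j)
b(w, Z) = Z + w*Z² (b(w, Z) = Z²*w + Z = w*Z² + Z = Z + w*Z²)
b(g(0 - 5), -32)*37 = -32*(1 - 32*(-17 + (0 - 5)² + 2*(0 - 5)))*37 = -32*(1 - 32*(-17 + (-5)² + 2*(-5)))*37 = -32*(1 - 32*(-17 + 25 - 10))*37 = -32*(1 - 32*(-2))*37 = -32*(1 + 64)*37 = -32*65*37 = -2080*37 = -76960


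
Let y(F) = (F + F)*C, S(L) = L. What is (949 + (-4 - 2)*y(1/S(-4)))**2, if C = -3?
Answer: 883600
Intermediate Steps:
y(F) = -6*F (y(F) = (F + F)*(-3) = (2*F)*(-3) = -6*F)
(949 + (-4 - 2)*y(1/S(-4)))**2 = (949 + (-4 - 2)*(-6/(-4)))**2 = (949 - (-36)*1*(-1/4))**2 = (949 - (-36)*(-1)/4)**2 = (949 - 6*3/2)**2 = (949 - 9)**2 = 940**2 = 883600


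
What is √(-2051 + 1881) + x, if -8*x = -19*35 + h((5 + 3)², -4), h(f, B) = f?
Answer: 601/8 + I*√170 ≈ 75.125 + 13.038*I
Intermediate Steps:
x = 601/8 (x = -(-19*35 + (5 + 3)²)/8 = -(-665 + 8²)/8 = -(-665 + 64)/8 = -⅛*(-601) = 601/8 ≈ 75.125)
√(-2051 + 1881) + x = √(-2051 + 1881) + 601/8 = √(-170) + 601/8 = I*√170 + 601/8 = 601/8 + I*√170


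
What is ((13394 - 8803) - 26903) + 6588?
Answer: -15724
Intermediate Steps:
((13394 - 8803) - 26903) + 6588 = (4591 - 26903) + 6588 = -22312 + 6588 = -15724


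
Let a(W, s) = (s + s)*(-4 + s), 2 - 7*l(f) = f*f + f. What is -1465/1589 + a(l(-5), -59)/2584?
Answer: 4013533/2052988 ≈ 1.9550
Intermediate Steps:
l(f) = 2/7 - f/7 - f²/7 (l(f) = 2/7 - (f*f + f)/7 = 2/7 - (f² + f)/7 = 2/7 - (f + f²)/7 = 2/7 + (-f/7 - f²/7) = 2/7 - f/7 - f²/7)
a(W, s) = 2*s*(-4 + s) (a(W, s) = (2*s)*(-4 + s) = 2*s*(-4 + s))
-1465/1589 + a(l(-5), -59)/2584 = -1465/1589 + (2*(-59)*(-4 - 59))/2584 = -1465*1/1589 + (2*(-59)*(-63))*(1/2584) = -1465/1589 + 7434*(1/2584) = -1465/1589 + 3717/1292 = 4013533/2052988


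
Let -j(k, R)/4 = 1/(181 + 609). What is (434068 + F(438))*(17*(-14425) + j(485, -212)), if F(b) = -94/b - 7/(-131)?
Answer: -402081056725802652/3777385 ≈ -1.0644e+11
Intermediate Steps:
j(k, R) = -2/395 (j(k, R) = -4/(181 + 609) = -4/790 = -4*1/790 = -2/395)
F(b) = 7/131 - 94/b (F(b) = -94/b - 7*(-1/131) = -94/b + 7/131 = 7/131 - 94/b)
(434068 + F(438))*(17*(-14425) + j(485, -212)) = (434068 + (7/131 - 94/438))*(17*(-14425) - 2/395) = (434068 + (7/131 - 94*1/438))*(-245225 - 2/395) = (434068 + (7/131 - 47/219))*(-96863877/395) = (434068 - 4624/28689)*(-96863877/395) = (12452972228/28689)*(-96863877/395) = -402081056725802652/3777385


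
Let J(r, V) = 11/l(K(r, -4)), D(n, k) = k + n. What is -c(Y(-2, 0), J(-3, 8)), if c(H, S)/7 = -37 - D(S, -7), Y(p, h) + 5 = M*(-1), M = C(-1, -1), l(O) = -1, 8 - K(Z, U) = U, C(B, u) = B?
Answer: 133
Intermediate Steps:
K(Z, U) = 8 - U
J(r, V) = -11 (J(r, V) = 11/(-1) = 11*(-1) = -11)
M = -1
Y(p, h) = -4 (Y(p, h) = -5 - 1*(-1) = -5 + 1 = -4)
c(H, S) = -210 - 7*S (c(H, S) = 7*(-37 - (-7 + S)) = 7*(-37 + (7 - S)) = 7*(-30 - S) = -210 - 7*S)
-c(Y(-2, 0), J(-3, 8)) = -(-210 - 7*(-11)) = -(-210 + 77) = -1*(-133) = 133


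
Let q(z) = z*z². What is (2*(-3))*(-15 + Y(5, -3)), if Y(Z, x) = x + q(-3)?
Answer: 270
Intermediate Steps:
q(z) = z³
Y(Z, x) = -27 + x (Y(Z, x) = x + (-3)³ = x - 27 = -27 + x)
(2*(-3))*(-15 + Y(5, -3)) = (2*(-3))*(-15 + (-27 - 3)) = -6*(-15 - 30) = -6*(-45) = 270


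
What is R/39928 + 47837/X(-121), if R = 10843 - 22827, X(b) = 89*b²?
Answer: -244744705/929073937 ≈ -0.26343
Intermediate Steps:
R = -11984
R/39928 + 47837/X(-121) = -11984/39928 + 47837/((89*(-121)²)) = -11984*1/39928 + 47837/((89*14641)) = -214/713 + 47837/1303049 = -244744705/929073937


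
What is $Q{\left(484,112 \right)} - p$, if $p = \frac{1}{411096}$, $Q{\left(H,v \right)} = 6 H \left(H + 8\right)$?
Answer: $\frac{587360809727}{411096} \approx 1.4288 \cdot 10^{6}$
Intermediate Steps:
$Q{\left(H,v \right)} = 6 H \left(8 + H\right)$
$p = \frac{1}{411096} \approx 2.4325 \cdot 10^{-6}$
$Q{\left(484,112 \right)} - p = 6 \cdot 484 \left(8 + 484\right) - \frac{1}{411096} = 6 \cdot 484 \cdot 492 - \frac{1}{411096} = 1428768 - \frac{1}{411096} = \frac{587360809727}{411096}$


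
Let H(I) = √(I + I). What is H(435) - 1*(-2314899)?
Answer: 2314899 + √870 ≈ 2.3149e+6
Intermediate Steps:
H(I) = √2*√I (H(I) = √(2*I) = √2*√I)
H(435) - 1*(-2314899) = √2*√435 - 1*(-2314899) = √870 + 2314899 = 2314899 + √870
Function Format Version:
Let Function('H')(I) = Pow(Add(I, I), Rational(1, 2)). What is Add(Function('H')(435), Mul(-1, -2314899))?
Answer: Add(2314899, Pow(870, Rational(1, 2))) ≈ 2.3149e+6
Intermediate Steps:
Function('H')(I) = Mul(Pow(2, Rational(1, 2)), Pow(I, Rational(1, 2))) (Function('H')(I) = Pow(Mul(2, I), Rational(1, 2)) = Mul(Pow(2, Rational(1, 2)), Pow(I, Rational(1, 2))))
Add(Function('H')(435), Mul(-1, -2314899)) = Add(Mul(Pow(2, Rational(1, 2)), Pow(435, Rational(1, 2))), Mul(-1, -2314899)) = Add(Pow(870, Rational(1, 2)), 2314899) = Add(2314899, Pow(870, Rational(1, 2)))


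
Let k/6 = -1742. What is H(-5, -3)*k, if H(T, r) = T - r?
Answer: 20904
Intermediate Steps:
k = -10452 (k = 6*(-1742) = -10452)
H(-5, -3)*k = (-5 - 1*(-3))*(-10452) = (-5 + 3)*(-10452) = -2*(-10452) = 20904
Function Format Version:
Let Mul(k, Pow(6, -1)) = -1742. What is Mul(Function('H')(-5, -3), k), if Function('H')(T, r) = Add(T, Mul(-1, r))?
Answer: 20904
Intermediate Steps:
k = -10452 (k = Mul(6, -1742) = -10452)
Mul(Function('H')(-5, -3), k) = Mul(Add(-5, Mul(-1, -3)), -10452) = Mul(Add(-5, 3), -10452) = Mul(-2, -10452) = 20904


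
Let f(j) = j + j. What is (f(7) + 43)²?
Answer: 3249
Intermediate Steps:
f(j) = 2*j
(f(7) + 43)² = (2*7 + 43)² = (14 + 43)² = 57² = 3249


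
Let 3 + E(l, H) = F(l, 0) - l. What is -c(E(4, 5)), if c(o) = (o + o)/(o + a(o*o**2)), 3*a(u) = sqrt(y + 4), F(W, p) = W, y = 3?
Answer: -81/37 - 9*sqrt(7)/37 ≈ -2.8327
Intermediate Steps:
E(l, H) = -3 (E(l, H) = -3 + (l - l) = -3 + 0 = -3)
a(u) = sqrt(7)/3 (a(u) = sqrt(3 + 4)/3 = sqrt(7)/3)
c(o) = 2*o/(o + sqrt(7)/3) (c(o) = (o + o)/(o + sqrt(7)/3) = (2*o)/(o + sqrt(7)/3) = 2*o/(o + sqrt(7)/3))
-c(E(4, 5)) = -6*(-3)/(sqrt(7) + 3*(-3)) = -6*(-3)/(sqrt(7) - 9) = -6*(-3)/(-9 + sqrt(7)) = -(-18)/(-9 + sqrt(7)) = 18/(-9 + sqrt(7))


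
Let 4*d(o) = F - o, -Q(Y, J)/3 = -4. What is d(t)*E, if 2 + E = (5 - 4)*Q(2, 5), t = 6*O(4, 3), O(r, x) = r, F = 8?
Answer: -40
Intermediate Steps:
Q(Y, J) = 12 (Q(Y, J) = -3*(-4) = 12)
t = 24 (t = 6*4 = 24)
E = 10 (E = -2 + (5 - 4)*12 = -2 + 1*12 = -2 + 12 = 10)
d(o) = 2 - o/4 (d(o) = (8 - o)/4 = 2 - o/4)
d(t)*E = (2 - 1/4*24)*10 = (2 - 6)*10 = -4*10 = -40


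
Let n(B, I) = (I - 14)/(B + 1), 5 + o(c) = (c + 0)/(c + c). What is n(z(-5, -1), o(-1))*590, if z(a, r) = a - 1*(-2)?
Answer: 10915/2 ≈ 5457.5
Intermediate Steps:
o(c) = -9/2 (o(c) = -5 + (c + 0)/(c + c) = -5 + c/((2*c)) = -5 + c*(1/(2*c)) = -5 + 1/2 = -9/2)
z(a, r) = 2 + a (z(a, r) = a + 2 = 2 + a)
n(B, I) = (-14 + I)/(1 + B)
n(z(-5, -1), o(-1))*590 = ((-14 - 9/2)/(1 + (2 - 5)))*590 = (-37/2/(1 - 3))*590 = (-37/2/(-2))*590 = -1/2*(-37/2)*590 = (37/4)*590 = 10915/2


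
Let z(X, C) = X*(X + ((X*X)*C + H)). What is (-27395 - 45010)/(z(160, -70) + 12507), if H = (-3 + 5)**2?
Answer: 72405/286681253 ≈ 0.00025256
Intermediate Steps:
H = 4 (H = 2**2 = 4)
z(X, C) = X*(4 + X + C*X**2) (z(X, C) = X*(X + ((X*X)*C + 4)) = X*(X + (X**2*C + 4)) = X*(X + (C*X**2 + 4)) = X*(X + (4 + C*X**2)) = X*(4 + X + C*X**2))
(-27395 - 45010)/(z(160, -70) + 12507) = (-27395 - 45010)/(160*(4 + 160 - 70*160**2) + 12507) = -72405/(160*(4 + 160 - 70*25600) + 12507) = -72405/(160*(4 + 160 - 1792000) + 12507) = -72405/(160*(-1791836) + 12507) = -72405/(-286693760 + 12507) = -72405/(-286681253) = -72405*(-1/286681253) = 72405/286681253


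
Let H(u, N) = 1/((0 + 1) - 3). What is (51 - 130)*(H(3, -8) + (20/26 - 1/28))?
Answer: -6715/364 ≈ -18.448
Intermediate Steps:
H(u, N) = -½ (H(u, N) = 1/(1 - 3) = 1/(-2) = -½)
(51 - 130)*(H(3, -8) + (20/26 - 1/28)) = (51 - 130)*(-½ + (20/26 - 1/28)) = -79*(-½ + (20*(1/26) - 1*1/28)) = -79*(-½ + (10/13 - 1/28)) = -79*(-½ + 267/364) = -79*85/364 = -6715/364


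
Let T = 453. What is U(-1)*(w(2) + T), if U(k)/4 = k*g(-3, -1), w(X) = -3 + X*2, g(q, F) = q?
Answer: 5448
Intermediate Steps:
w(X) = -3 + 2*X
U(k) = -12*k (U(k) = 4*(k*(-3)) = 4*(-3*k) = -12*k)
U(-1)*(w(2) + T) = (-12*(-1))*((-3 + 2*2) + 453) = 12*((-3 + 4) + 453) = 12*(1 + 453) = 12*454 = 5448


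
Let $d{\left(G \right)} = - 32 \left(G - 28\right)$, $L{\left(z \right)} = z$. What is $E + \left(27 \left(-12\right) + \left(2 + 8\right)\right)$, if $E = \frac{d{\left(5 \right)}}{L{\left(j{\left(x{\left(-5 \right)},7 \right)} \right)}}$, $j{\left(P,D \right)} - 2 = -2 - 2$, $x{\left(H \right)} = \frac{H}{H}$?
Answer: $-682$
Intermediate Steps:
$x{\left(H \right)} = 1$
$j{\left(P,D \right)} = -2$ ($j{\left(P,D \right)} = 2 - 4 = -2$)
$d{\left(G \right)} = 896 - 32 G$ ($d{\left(G \right)} = - 32 \left(-28 + G\right) = 896 - 32 G$)
$E = -368$ ($E = \frac{896 - 160}{-2} = \left(896 - 160\right) \left(- \frac{1}{2}\right) = 736 \left(- \frac{1}{2}\right) = -368$)
$E + \left(27 \left(-12\right) + \left(2 + 8\right)\right) = -368 + \left(27 \left(-12\right) + \left(2 + 8\right)\right) = -368 + \left(-324 + 10\right) = -368 - 314 = -682$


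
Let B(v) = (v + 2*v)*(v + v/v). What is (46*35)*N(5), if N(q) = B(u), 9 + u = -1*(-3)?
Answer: 144900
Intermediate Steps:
u = -6 (u = -9 - 1*(-3) = -9 + 3 = -6)
B(v) = 3*v*(1 + v) (B(v) = (3*v)*(v + 1) = (3*v)*(1 + v) = 3*v*(1 + v))
N(q) = 90 (N(q) = 3*(-6)*(1 - 6) = 3*(-6)*(-5) = 90)
(46*35)*N(5) = (46*35)*90 = 1610*90 = 144900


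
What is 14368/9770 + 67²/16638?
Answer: 141456157/81276630 ≈ 1.7404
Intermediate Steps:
14368/9770 + 67²/16638 = 14368*(1/9770) + 4489*(1/16638) = 7184/4885 + 4489/16638 = 141456157/81276630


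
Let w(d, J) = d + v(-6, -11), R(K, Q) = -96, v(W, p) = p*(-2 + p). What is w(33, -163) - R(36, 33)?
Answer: 272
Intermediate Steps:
w(d, J) = 143 + d (w(d, J) = d - 11*(-2 - 11) = d - 11*(-13) = d + 143 = 143 + d)
w(33, -163) - R(36, 33) = (143 + 33) - 1*(-96) = 176 + 96 = 272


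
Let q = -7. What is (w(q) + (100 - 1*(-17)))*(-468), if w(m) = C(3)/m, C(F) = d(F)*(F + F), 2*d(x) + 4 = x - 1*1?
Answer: -386100/7 ≈ -55157.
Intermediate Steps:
d(x) = -5/2 + x/2 (d(x) = -2 + (x - 1*1)/2 = -2 + (x - 1)/2 = -2 + (-1 + x)/2 = -2 + (-½ + x/2) = -5/2 + x/2)
C(F) = 2*F*(-5/2 + F/2) (C(F) = (-5/2 + F/2)*(F + F) = (-5/2 + F/2)*(2*F) = 2*F*(-5/2 + F/2))
w(m) = -6/m (w(m) = (3*(-5 + 3))/m = (3*(-2))/m = -6/m)
(w(q) + (100 - 1*(-17)))*(-468) = (-6/(-7) + (100 - 1*(-17)))*(-468) = (-6*(-⅐) + (100 + 17))*(-468) = (6/7 + 117)*(-468) = (825/7)*(-468) = -386100/7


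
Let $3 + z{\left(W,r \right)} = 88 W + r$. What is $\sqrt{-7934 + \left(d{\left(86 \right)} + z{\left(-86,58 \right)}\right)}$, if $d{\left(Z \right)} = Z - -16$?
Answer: $3 i \sqrt{1705} \approx 123.88 i$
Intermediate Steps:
$d{\left(Z \right)} = 16 + Z$ ($d{\left(Z \right)} = Z + 16 = 16 + Z$)
$z{\left(W,r \right)} = -3 + r + 88 W$ ($z{\left(W,r \right)} = -3 + \left(88 W + r\right) = -3 + \left(r + 88 W\right) = -3 + r + 88 W$)
$\sqrt{-7934 + \left(d{\left(86 \right)} + z{\left(-86,58 \right)}\right)} = \sqrt{-7934 + \left(\left(16 + 86\right) + \left(-3 + 58 + 88 \left(-86\right)\right)\right)} = \sqrt{-7934 + \left(102 - 7513\right)} = \sqrt{-7934 - 7411} = \sqrt{-15345} = 3 i \sqrt{1705}$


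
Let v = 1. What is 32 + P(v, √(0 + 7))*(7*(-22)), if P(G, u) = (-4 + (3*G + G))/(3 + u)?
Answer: 32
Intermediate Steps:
P(G, u) = (-4 + 4*G)/(3 + u)
32 + P(v, √(0 + 7))*(7*(-22)) = 32 + (4*(-1 + 1)/(3 + √(0 + 7)))*(7*(-22)) = 32 + (4*0/(3 + √7))*(-154) = 32 + 0*(-154) = 32 + 0 = 32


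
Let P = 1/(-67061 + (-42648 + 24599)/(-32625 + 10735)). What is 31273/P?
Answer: -4173374006163/1990 ≈ -2.0972e+9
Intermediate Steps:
P = -21890/1467947241 (P = 1/(-67061 - 18049/(-21890)) = 1/(-67061 - 18049*(-1/21890)) = 1/(-67061 + 18049/21890) = 1/(-1467947241/21890) = -21890/1467947241 ≈ -1.4912e-5)
31273/P = 31273/(-21890/1467947241) = 31273*(-1467947241/21890) = -4173374006163/1990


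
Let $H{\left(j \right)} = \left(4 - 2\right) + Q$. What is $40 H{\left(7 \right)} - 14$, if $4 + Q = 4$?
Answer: $66$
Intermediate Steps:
$Q = 0$ ($Q = -4 + 4 = 0$)
$H{\left(j \right)} = 2$ ($H{\left(j \right)} = \left(4 - 2\right) + 0 = 2 + 0 = 2$)
$40 H{\left(7 \right)} - 14 = 40 \cdot 2 - 14 = 80 - 14 = 66$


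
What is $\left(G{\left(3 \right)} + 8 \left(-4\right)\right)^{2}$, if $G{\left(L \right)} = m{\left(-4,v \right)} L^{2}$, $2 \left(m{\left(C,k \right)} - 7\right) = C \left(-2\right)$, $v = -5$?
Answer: $4489$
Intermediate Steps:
$m{\left(C,k \right)} = 7 - C$ ($m{\left(C,k \right)} = 7 + \frac{C \left(-2\right)}{2} = 7 + \frac{\left(-2\right) C}{2} = 7 - C$)
$G{\left(L \right)} = 11 L^{2}$ ($G{\left(L \right)} = \left(7 - -4\right) L^{2} = \left(7 + 4\right) L^{2} = 11 L^{2}$)
$\left(G{\left(3 \right)} + 8 \left(-4\right)\right)^{2} = \left(11 \cdot 3^{2} + 8 \left(-4\right)\right)^{2} = \left(11 \cdot 9 - 32\right)^{2} = \left(99 - 32\right)^{2} = 67^{2} = 4489$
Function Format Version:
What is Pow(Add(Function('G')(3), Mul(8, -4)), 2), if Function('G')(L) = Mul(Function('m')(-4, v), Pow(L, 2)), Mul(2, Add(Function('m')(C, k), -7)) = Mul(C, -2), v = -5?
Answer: 4489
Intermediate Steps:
Function('m')(C, k) = Add(7, Mul(-1, C)) (Function('m')(C, k) = Add(7, Mul(Rational(1, 2), Mul(C, -2))) = Add(7, Mul(Rational(1, 2), Mul(-2, C))) = Add(7, Mul(-1, C)))
Function('G')(L) = Mul(11, Pow(L, 2)) (Function('G')(L) = Mul(Add(7, Mul(-1, -4)), Pow(L, 2)) = Mul(Add(7, 4), Pow(L, 2)) = Mul(11, Pow(L, 2)))
Pow(Add(Function('G')(3), Mul(8, -4)), 2) = Pow(Add(Mul(11, Pow(3, 2)), Mul(8, -4)), 2) = Pow(Add(Mul(11, 9), -32), 2) = Pow(Add(99, -32), 2) = Pow(67, 2) = 4489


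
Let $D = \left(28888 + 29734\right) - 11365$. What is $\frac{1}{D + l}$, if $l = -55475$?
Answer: $- \frac{1}{8218} \approx -0.00012168$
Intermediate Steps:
$D = 47257$ ($D = 58622 - 11365 = 47257$)
$\frac{1}{D + l} = \frac{1}{47257 - 55475} = \frac{1}{-8218} = - \frac{1}{8218}$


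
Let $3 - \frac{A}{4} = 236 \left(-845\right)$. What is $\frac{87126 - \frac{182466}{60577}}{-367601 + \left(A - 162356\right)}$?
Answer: $\frac{1759216412}{5406194365} \approx 0.32541$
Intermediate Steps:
$A = 797692$ ($A = 12 - 4 \cdot 236 \left(-845\right) = 12 - -797680 = 12 + 797680 = 797692$)
$\frac{87126 - \frac{182466}{60577}}{-367601 + \left(A - 162356\right)} = \frac{87126 - \frac{182466}{60577}}{-367601 + \left(797692 - 162356\right)} = \frac{87126 - \frac{182466}{60577}}{-367601 + 635336} = \frac{5277649236}{60577 \cdot 267735} = \frac{5277649236}{60577} \cdot \frac{1}{267735} = \frac{1759216412}{5406194365}$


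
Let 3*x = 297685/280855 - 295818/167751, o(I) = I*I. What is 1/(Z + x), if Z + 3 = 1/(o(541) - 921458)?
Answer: -5924803082472117/19163806581285841 ≈ -0.30917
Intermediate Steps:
o(I) = I**2
Z = -1886332/628777 (Z = -3 + 1/(541**2 - 921458) = -3 + 1/(292681 - 921458) = -3 + 1/(-628777) = -3 - 1/628777 = -1886332/628777 ≈ -3.0000)
x = -2209667197/9422741421 (x = (297685/280855 - 295818/167751)/3 = (297685*(1/280855) - 295818*1/167751)/3 = (59537/56171 - 98606/55917)/3 = (1/3)*(-2209667197/3140913807) = -2209667197/9422741421 ≈ -0.23450)
1/(Z + x) = 1/(-1886332/628777 - 2209667197/9422741421) = 1/(-19163806581285841/5924803082472117) = -5924803082472117/19163806581285841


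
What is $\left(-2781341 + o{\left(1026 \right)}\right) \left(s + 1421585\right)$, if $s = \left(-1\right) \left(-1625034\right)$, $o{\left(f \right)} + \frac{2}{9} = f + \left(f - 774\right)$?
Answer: $- \frac{76228140906211}{9} \approx -8.4698 \cdot 10^{12}$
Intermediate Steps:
$o{\left(f \right)} = - \frac{6968}{9} + 2 f$ ($o{\left(f \right)} = - \frac{2}{9} + \left(f + \left(f - 774\right)\right) = - \frac{2}{9} + \left(f + \left(-774 + f\right)\right) = - \frac{2}{9} + \left(-774 + 2 f\right) = - \frac{6968}{9} + 2 f$)
$s = 1625034$
$\left(-2781341 + o{\left(1026 \right)}\right) \left(s + 1421585\right) = \left(-2781341 + \left(- \frac{6968}{9} + 2 \cdot 1026\right)\right) \left(1625034 + 1421585\right) = \left(-2781341 + \left(- \frac{6968}{9} + 2052\right)\right) 3046619 = \left(-2781341 + \frac{11500}{9}\right) 3046619 = \left(- \frac{25020569}{9}\right) 3046619 = - \frac{76228140906211}{9}$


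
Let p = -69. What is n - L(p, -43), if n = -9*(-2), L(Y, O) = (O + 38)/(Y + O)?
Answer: 2011/112 ≈ 17.955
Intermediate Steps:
L(Y, O) = (38 + O)/(O + Y)
n = 18
n - L(p, -43) = 18 - (38 - 43)/(-43 - 69) = 18 - (-5)/(-112) = 18 - (-1)*(-5)/112 = 18 - 1*5/112 = 18 - 5/112 = 2011/112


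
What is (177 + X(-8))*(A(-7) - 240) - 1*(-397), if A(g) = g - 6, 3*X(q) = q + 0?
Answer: -131128/3 ≈ -43709.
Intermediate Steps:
X(q) = q/3 (X(q) = (q + 0)/3 = q/3)
A(g) = -6 + g
(177 + X(-8))*(A(-7) - 240) - 1*(-397) = (177 + (1/3)*(-8))*((-6 - 7) - 240) - 1*(-397) = (177 - 8/3)*(-13 - 240) + 397 = (523/3)*(-253) + 397 = -132319/3 + 397 = -131128/3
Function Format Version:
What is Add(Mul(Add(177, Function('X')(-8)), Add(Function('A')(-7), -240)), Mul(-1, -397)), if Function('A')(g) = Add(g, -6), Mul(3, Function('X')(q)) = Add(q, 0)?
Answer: Rational(-131128, 3) ≈ -43709.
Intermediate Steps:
Function('X')(q) = Mul(Rational(1, 3), q) (Function('X')(q) = Mul(Rational(1, 3), Add(q, 0)) = Mul(Rational(1, 3), q))
Function('A')(g) = Add(-6, g)
Add(Mul(Add(177, Function('X')(-8)), Add(Function('A')(-7), -240)), Mul(-1, -397)) = Add(Mul(Add(177, Mul(Rational(1, 3), -8)), Add(Add(-6, -7), -240)), Mul(-1, -397)) = Add(Mul(Add(177, Rational(-8, 3)), Add(-13, -240)), 397) = Add(Mul(Rational(523, 3), -253), 397) = Add(Rational(-132319, 3), 397) = Rational(-131128, 3)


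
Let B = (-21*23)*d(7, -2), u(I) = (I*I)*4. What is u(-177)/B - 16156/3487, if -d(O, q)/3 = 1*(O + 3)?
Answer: 11270914/2807035 ≈ 4.0152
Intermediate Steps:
d(O, q) = -9 - 3*O (d(O, q) = -3*(O + 3) = -3*(3 + O) = -9 - 3*O)
u(I) = 4*I**2 (u(I) = I**2*4 = 4*I**2)
B = 14490 (B = (-21*23)*(-9 - 3*7) = -483*(-9 - 21) = -483*(-30) = 14490)
u(-177)/B - 16156/3487 = (4*(-177)**2)/14490 - 16156/3487 = (4*31329)*(1/14490) - 16156*1/3487 = 125316*(1/14490) - 16156/3487 = 6962/805 - 16156/3487 = 11270914/2807035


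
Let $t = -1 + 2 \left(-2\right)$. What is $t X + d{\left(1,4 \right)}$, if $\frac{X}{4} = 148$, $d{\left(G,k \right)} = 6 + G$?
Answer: $-2953$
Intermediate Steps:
$X = 592$ ($X = 4 \cdot 148 = 592$)
$t = -5$ ($t = -1 - 4 = -5$)
$t X + d{\left(1,4 \right)} = \left(-5\right) 592 + \left(6 + 1\right) = -2960 + 7 = -2953$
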